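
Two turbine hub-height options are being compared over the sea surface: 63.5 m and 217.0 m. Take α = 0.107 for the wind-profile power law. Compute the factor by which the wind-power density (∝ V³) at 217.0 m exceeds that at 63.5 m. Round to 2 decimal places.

1.48

Speed ratio: V_B/V_A = (z_B/z_A)^α = (217.0/63.5)^0.107 = (3.4173)^0.107 = 1.14052
Power-density ratio: P_B/P_A = (V_B/V_A)³ = (1.14052)³ = 1.48359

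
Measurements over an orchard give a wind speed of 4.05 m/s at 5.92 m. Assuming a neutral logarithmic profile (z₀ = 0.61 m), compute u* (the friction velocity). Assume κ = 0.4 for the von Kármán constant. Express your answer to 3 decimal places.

u* ≈ 0.713 m/s

Log law: V(z) = (u*/κ) · ln(z/z₀) ⇒ u* = κ · V / ln(z/z₀)
u* = 0.4 × 4.05 / ln(5.92/0.61) = 0.4 × 4.05 / 2.2726
   = 1.6200 / 2.2726 = 0.7128 m/s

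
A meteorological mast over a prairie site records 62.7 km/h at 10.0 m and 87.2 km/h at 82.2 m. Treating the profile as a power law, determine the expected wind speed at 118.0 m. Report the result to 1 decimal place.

92.3 km/h

First find α: α = ln(V₂/V₁)/ln(z₂/z₁) = ln(87.2/62.7)/ln(82.2/10.0) = 0.32984/2.10657 = 0.1566
Extrapolate from 82.2 m to 118.0 m: V₃ = 87.2 × (118.0/82.2)^0.1566 = 87.2 × 1.0582 = 92.2786 km/h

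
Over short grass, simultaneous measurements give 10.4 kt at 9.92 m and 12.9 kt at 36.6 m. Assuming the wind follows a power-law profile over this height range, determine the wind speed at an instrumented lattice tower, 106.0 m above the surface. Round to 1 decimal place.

First find α: α = ln(V₂/V₁)/ln(z₂/z₁) = ln(12.9/10.4)/ln(36.6/9.92) = 0.21542/1.30550 = 0.1650
Extrapolate from 36.6 m to 106.0 m: V₃ = 12.9 × (106.0/36.6)^0.1650 = 12.9 × 1.1918 = 15.3743 kt

15.4 kt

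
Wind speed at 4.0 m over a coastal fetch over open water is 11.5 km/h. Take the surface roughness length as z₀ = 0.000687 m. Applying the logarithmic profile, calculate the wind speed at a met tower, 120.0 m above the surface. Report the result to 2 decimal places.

16.01 km/h

Log law: V(z) ∝ ln(z/z₀), so V₂/V₁ = ln(z₂/z₀) / ln(z₁/z₀).
ln(120.0/0.000687) = 12.0707, ln(4.0/0.000687) = 8.6695
V₂ = 11.5 × 12.0707/8.6695 = 11.5 × 1.3923 = 16.0117 km/h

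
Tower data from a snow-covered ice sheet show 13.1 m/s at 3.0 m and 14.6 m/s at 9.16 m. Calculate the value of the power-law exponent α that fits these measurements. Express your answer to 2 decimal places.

α ≈ 0.10

Power law: V₂/V₁ = (z₂/z₁)^α ⇒ α = ln(V₂/V₁) / ln(z₂/z₁)
α = ln(14.6/13.1) / ln(9.16/3.0) = ln(1.1145) / ln(3.0533)
  = 0.10841 / 1.11623 = 0.09712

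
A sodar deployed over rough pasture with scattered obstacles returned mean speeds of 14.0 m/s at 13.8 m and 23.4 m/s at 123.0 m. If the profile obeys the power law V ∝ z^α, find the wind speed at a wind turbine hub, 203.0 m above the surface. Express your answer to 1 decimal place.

First find α: α = ln(V₂/V₁)/ln(z₂/z₁) = ln(23.4/14.0)/ln(123.0/13.8) = 0.51368/2.18752 = 0.2348
Extrapolate from 123.0 m to 203.0 m: V₃ = 23.4 × (203.0/123.0)^0.2348 = 23.4 × 1.1249 = 26.3215 m/s

26.3 m/s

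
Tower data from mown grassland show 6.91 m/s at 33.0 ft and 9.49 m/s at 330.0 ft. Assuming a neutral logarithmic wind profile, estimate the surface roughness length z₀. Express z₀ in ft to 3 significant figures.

Log law: V(z) ∝ ln(z/z₀). With r = V₁/V₂ = 6.91/9.49 = 0.72813,
r · ln(z₂/z₀) = ln(z₁/z₀) ⇒ ln z₀ = (ln z₁ − r·ln z₂)/(1 − r)
ln z₀ = (3.49651 − 0.72813×5.79909) / 0.27187 = -2.6705
z₀ = exp(-2.6705) = 0.06922 ft

z₀ ≈ 0.0692 ft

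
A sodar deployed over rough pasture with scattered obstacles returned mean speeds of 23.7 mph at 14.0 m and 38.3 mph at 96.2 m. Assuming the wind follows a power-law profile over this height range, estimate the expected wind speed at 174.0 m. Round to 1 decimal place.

First find α: α = ln(V₂/V₁)/ln(z₂/z₁) = ln(38.3/23.7)/ln(96.2/14.0) = 0.47997/1.92737 = 0.2490
Extrapolate from 96.2 m to 174.0 m: V₃ = 38.3 × (174.0/96.2)^0.2490 = 38.3 × 1.1590 = 44.3908 mph

44.4 mph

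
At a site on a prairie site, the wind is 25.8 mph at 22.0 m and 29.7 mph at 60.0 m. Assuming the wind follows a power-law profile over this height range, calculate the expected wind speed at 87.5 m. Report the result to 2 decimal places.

First find α: α = ln(V₂/V₁)/ln(z₂/z₁) = ln(29.7/25.8)/ln(60.0/22.0) = 0.14077/1.00330 = 0.1403
Extrapolate from 60.0 m to 87.5 m: V₃ = 29.7 × (87.5/60.0)^0.1403 = 29.7 × 1.0544 = 31.3146 mph

31.31 mph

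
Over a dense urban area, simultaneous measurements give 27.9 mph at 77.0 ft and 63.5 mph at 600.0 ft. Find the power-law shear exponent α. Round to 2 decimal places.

α ≈ 0.40

Power law: V₂/V₁ = (z₂/z₁)^α ⇒ α = ln(V₂/V₁) / ln(z₂/z₁)
α = ln(63.5/27.9) / ln(600.0/77.0) = ln(2.2760) / ln(7.7922)
  = 0.82241 / 2.05312 = 0.40057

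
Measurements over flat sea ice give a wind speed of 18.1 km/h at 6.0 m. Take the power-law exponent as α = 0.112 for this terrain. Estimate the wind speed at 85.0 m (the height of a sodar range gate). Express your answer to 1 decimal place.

Power-law profile: V₂ = V₁ · (z₂/z₁)^α
V₂ = 18.1 × (85.0/6.0)^0.112 = 18.1 × (14.1667)^0.112
    = 18.1 × 1.3457 = 24.3568 km/h

24.4 km/h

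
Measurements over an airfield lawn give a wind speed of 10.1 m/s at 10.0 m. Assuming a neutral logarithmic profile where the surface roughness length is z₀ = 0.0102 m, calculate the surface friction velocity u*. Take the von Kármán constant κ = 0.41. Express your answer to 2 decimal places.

u* ≈ 0.60 m/s

Log law: V(z) = (u*/κ) · ln(z/z₀) ⇒ u* = κ · V / ln(z/z₀)
u* = 0.41 × 10.1 / ln(10.0/0.0102) = 0.41 × 10.1 / 6.8880
   = 4.1410 / 6.8880 = 0.6012 m/s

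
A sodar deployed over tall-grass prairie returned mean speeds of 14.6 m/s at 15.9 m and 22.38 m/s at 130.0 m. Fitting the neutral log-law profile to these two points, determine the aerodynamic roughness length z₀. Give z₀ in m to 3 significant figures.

z₀ ≈ 0.308 m

Log law: V(z) ∝ ln(z/z₀). With r = V₁/V₂ = 14.6/22.38 = 0.65237,
r · ln(z₂/z₀) = ln(z₁/z₀) ⇒ ln z₀ = (ln z₁ − r·ln z₂)/(1 − r)
ln z₀ = (2.76632 − 0.65237×4.86753) / 0.34763 = -1.1768
z₀ = exp(-1.1768) = 0.3083 m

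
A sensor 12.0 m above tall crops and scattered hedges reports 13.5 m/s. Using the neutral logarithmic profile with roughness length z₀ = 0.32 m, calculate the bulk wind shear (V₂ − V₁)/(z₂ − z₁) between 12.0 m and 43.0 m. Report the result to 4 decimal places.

Log law: V₂ = V₁ · ln(z₂/z₀)/ln(z₁/z₀) = 13.5 × 4.9006/3.6243 = 18.2540 m/s
ΔV/Δz = (18.2540 − 13.5)/(43.0 − 12.0) = 4.7540/31.0000 = 0.15335 m/s/m

0.1534 m/s/m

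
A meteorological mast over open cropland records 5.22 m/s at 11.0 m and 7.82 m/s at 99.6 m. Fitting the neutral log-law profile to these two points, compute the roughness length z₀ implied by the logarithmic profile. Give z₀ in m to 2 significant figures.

Log law: V(z) ∝ ln(z/z₀). With r = V₁/V₂ = 5.22/7.82 = 0.66752,
r · ln(z₂/z₀) = ln(z₁/z₀) ⇒ ln z₀ = (ln z₁ − r·ln z₂)/(1 − r)
ln z₀ = (2.39790 − 0.66752×4.60116) / 0.33248 = -2.0256
z₀ = exp(-2.0256) = 0.1319 m

z₀ ≈ 0.13 m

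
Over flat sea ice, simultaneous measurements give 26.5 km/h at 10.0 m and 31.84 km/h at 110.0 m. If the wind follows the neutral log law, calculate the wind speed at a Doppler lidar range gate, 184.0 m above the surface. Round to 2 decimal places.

32.99 km/h

Log law: V ∝ ln(z/z₀). From the pair, with r = V₁/V₂ = 0.83229,
ln z₀ = (ln z₁ − r·ln z₂)/(1 − r) = (2.3026 − 0.83229×4.7005)/0.16771 = -9.5971 → z₀ = 0.00006793 m
V₃ = V₁ · ln(z₃/z₀)/ln(z₁/z₀) = 26.5 × 14.8120/11.8997 = 32.9857 km/h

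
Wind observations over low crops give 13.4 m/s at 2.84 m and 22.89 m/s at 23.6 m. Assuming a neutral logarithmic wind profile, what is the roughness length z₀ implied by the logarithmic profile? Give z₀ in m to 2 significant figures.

Log law: V(z) ∝ ln(z/z₀). With r = V₁/V₂ = 13.4/22.89 = 0.58541,
r · ln(z₂/z₀) = ln(z₁/z₀) ⇒ ln z₀ = (ln z₁ − r·ln z₂)/(1 − r)
ln z₀ = (1.04380 − 0.58541×3.16125) / 0.41459 = -1.9461
z₀ = exp(-1.9461) = 0.1428 m

z₀ ≈ 0.14 m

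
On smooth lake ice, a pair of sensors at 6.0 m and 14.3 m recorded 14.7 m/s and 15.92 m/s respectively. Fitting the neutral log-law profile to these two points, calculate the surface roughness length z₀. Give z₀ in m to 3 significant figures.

Log law: V(z) ∝ ln(z/z₀). With r = V₁/V₂ = 14.7/15.92 = 0.92337,
r · ln(z₂/z₀) = ln(z₁/z₀) ⇒ ln z₀ = (ln z₁ − r·ln z₂)/(1 − r)
ln z₀ = (1.79176 − 0.92337×2.66026) / 0.07663 = -8.6730
z₀ = exp(-8.6730) = 0.0001712 m

z₀ ≈ 0.000171 m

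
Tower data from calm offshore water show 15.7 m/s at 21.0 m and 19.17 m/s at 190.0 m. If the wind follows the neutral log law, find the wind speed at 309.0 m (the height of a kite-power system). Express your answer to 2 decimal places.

19.94 m/s

Log law: V ∝ ln(z/z₀). From the pair, with r = V₁/V₂ = 0.81899,
ln z₀ = (ln z₁ − r·ln z₂)/(1 − r) = (3.0445 − 0.81899×5.2470)/0.18101 = -6.9207 → z₀ = 0.0009872 m
V₃ = V₁ · ln(z₃/z₀)/ln(z₁/z₀) = 15.7 × 12.6540/9.9652 = 19.9362 m/s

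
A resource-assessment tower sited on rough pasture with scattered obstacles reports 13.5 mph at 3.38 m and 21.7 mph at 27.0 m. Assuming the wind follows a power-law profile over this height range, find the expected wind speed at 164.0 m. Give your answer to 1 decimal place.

32.8 mph

First find α: α = ln(V₂/V₁)/ln(z₂/z₁) = ln(21.7/13.5)/ln(27.0/3.38) = 0.47462/2.07796 = 0.2284
Extrapolate from 27.0 m to 164.0 m: V₃ = 21.7 × (164.0/27.0)^0.2284 = 21.7 × 1.5099 = 32.7652 mph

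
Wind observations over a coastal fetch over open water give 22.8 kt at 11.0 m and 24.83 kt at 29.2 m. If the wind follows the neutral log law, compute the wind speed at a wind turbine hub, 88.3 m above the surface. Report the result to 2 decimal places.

27.13 kt

Log law: V ∝ ln(z/z₀). From the pair, with r = V₁/V₂ = 0.91824,
ln z₀ = (ln z₁ − r·ln z₂)/(1 − r) = (2.3979 − 0.91824×3.3742)/0.08176 = -8.5671 → z₀ = 0.0001903 m
V₃ = V₁ · ln(z₃/z₀)/ln(z₁/z₀) = 22.8 × 13.0479/10.9650 = 27.1309 kt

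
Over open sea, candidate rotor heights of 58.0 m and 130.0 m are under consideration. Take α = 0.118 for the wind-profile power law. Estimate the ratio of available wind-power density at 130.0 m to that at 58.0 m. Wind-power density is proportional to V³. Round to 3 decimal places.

1.331

Speed ratio: V_B/V_A = (z_B/z_A)^α = (130.0/58.0)^0.118 = (2.2414)^0.118 = 1.09992
Power-density ratio: P_B/P_A = (V_B/V_A)³ = (1.09992)³ = 1.33071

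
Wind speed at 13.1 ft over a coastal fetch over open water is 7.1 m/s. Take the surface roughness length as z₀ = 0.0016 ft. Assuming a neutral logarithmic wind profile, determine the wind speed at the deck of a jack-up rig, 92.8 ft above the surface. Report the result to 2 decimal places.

8.64 m/s

Log law: V(z) ∝ ln(z/z₀), so V₂/V₁ = ln(z₂/z₀) / ln(z₁/z₀).
ln(92.8/0.0016) = 10.9682, ln(13.1/0.0016) = 9.0104
V₂ = 7.1 × 10.9682/9.0104 = 7.1 × 1.2173 = 8.6427 m/s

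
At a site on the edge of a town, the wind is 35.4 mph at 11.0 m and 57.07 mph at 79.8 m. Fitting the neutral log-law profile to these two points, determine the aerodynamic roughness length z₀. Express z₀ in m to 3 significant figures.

z₀ ≈ 0.432 m

Log law: V(z) ∝ ln(z/z₀). With r = V₁/V₂ = 35.4/57.07 = 0.62029,
r · ln(z₂/z₀) = ln(z₁/z₀) ⇒ ln z₀ = (ln z₁ − r·ln z₂)/(1 − r)
ln z₀ = (2.39790 − 0.62029×4.37952) / 0.37971 = -0.8393
z₀ = exp(-0.8393) = 0.4320 m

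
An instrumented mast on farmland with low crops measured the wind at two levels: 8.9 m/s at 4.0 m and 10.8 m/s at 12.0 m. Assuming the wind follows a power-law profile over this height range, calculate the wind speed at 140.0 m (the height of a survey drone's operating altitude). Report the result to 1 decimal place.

First find α: α = ln(V₂/V₁)/ln(z₂/z₁) = ln(10.8/8.9)/ln(12.0/4.0) = 0.19349/1.09861 = 0.1761
Extrapolate from 12.0 m to 140.0 m: V₃ = 10.8 × (140.0/12.0)^0.1761 = 10.8 × 1.5414 = 16.6472 m/s

16.6 m/s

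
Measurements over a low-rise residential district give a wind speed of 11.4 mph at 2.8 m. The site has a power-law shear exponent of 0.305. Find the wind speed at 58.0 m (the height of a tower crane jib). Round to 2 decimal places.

Power-law profile: V₂ = V₁ · (z₂/z₁)^α
V₂ = 11.4 × (58.0/2.8)^0.305 = 11.4 × (20.7143)^0.305
    = 11.4 × 2.5204 = 28.7321 mph

28.73 mph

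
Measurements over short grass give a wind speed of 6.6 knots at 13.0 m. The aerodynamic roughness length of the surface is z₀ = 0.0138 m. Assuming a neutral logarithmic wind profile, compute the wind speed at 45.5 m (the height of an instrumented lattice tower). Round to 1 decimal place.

Log law: V(z) ∝ ln(z/z₀), so V₂/V₁ = ln(z₂/z₀) / ln(z₁/z₀).
ln(45.5/0.0138) = 8.1008, ln(13.0/0.0138) = 6.8480
V₂ = 6.6 × 8.1008/6.8480 = 6.6 × 1.1829 = 7.8074 knots

7.8 knots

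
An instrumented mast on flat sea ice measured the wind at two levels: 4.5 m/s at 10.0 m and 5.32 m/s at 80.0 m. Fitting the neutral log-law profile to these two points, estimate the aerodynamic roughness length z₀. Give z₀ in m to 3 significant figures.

z₀ ≈ 0.000111 m

Log law: V(z) ∝ ln(z/z₀). With r = V₁/V₂ = 4.5/5.32 = 0.84586,
r · ln(z₂/z₀) = ln(z₁/z₀) ⇒ ln z₀ = (ln z₁ − r·ln z₂)/(1 − r)
ln z₀ = (2.30259 − 0.84586×4.38203) / 0.15414 = -9.1090
z₀ = exp(-9.1090) = 0.0001107 m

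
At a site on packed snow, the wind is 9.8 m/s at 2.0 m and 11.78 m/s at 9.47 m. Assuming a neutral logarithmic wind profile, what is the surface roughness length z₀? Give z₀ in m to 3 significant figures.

z₀ ≈ 0.000909 m

Log law: V(z) ∝ ln(z/z₀). With r = V₁/V₂ = 9.8/11.78 = 0.83192,
r · ln(z₂/z₀) = ln(z₁/z₀) ⇒ ln z₀ = (ln z₁ − r·ln z₂)/(1 − r)
ln z₀ = (0.69315 − 0.83192×2.24813) / 0.16808 = -7.0032
z₀ = exp(-7.0032) = 0.0009089 m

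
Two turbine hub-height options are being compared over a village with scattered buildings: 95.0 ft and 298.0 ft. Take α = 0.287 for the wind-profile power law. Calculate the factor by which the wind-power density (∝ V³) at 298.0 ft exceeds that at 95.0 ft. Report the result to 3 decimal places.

Speed ratio: V_B/V_A = (z_B/z_A)^α = (298.0/95.0)^0.287 = (3.1368)^0.287 = 1.38833
Power-density ratio: P_B/P_A = (V_B/V_A)³ = (1.38833)³ = 2.67596

2.676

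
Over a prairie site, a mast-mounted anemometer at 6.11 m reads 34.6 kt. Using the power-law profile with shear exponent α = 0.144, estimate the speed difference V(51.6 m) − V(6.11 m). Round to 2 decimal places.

12.44 kt

Power law: V₂ = V₁ · (z₂/z₁)^α = 34.6 × (8.4452)^0.144 = 47.0444 kt
ΔV = 47.0444 − 34.6 = 12.4444 kt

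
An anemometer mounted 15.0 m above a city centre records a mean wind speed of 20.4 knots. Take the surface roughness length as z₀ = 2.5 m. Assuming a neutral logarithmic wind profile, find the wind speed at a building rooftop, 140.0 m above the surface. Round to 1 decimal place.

45.8 knots

Log law: V(z) ∝ ln(z/z₀), so V₂/V₁ = ln(z₂/z₀) / ln(z₁/z₀).
ln(140.0/2.5) = 4.0254, ln(15.0/2.5) = 1.7918
V₂ = 20.4 × 4.0254/1.7918 = 20.4 × 2.2466 = 45.8305 knots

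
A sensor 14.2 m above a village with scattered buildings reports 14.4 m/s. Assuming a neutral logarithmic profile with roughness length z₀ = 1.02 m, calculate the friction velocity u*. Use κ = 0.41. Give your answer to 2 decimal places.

u* ≈ 2.24 m/s

Log law: V(z) = (u*/κ) · ln(z/z₀) ⇒ u* = κ · V / ln(z/z₀)
u* = 0.41 × 14.4 / ln(14.2/1.02) = 0.41 × 14.4 / 2.6334
   = 5.9040 / 2.6334 = 2.2419 m/s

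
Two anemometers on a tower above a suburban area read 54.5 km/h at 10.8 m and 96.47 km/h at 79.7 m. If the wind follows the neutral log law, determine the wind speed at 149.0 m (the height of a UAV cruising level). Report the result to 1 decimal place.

Log law: V ∝ ln(z/z₀). From the pair, with r = V₁/V₂ = 0.56494,
ln z₀ = (ln z₁ − r·ln z₂)/(1 − r) = (2.3795 − 0.56494×4.3783)/0.43506 = -0.2159 → z₀ = 0.8058 m
V₃ = V₁ · ln(z₃/z₀)/ln(z₁/z₀) = 54.5 × 5.2198/2.5954 = 109.6082 km/h

109.6 km/h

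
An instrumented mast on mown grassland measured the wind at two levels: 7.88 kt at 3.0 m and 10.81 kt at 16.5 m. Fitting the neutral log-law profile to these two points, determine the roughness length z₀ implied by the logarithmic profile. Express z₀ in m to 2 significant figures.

z₀ ≈ 0.031 m

Log law: V(z) ∝ ln(z/z₀). With r = V₁/V₂ = 7.88/10.81 = 0.72895,
r · ln(z₂/z₀) = ln(z₁/z₀) ⇒ ln z₀ = (ln z₁ − r·ln z₂)/(1 − r)
ln z₀ = (1.09861 − 0.72895×2.80336) / 0.27105 = -3.4862
z₀ = exp(-3.4862) = 0.03062 m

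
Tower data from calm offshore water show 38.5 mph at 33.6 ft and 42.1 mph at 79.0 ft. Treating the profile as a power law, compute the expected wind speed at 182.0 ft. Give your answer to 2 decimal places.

45.94 mph

First find α: α = ln(V₂/V₁)/ln(z₂/z₁) = ln(42.1/38.5)/ln(79.0/33.6) = 0.08939/0.85492 = 0.1046
Extrapolate from 79.0 ft to 182.0 ft: V₃ = 42.1 × (182.0/79.0)^0.1046 = 42.1 × 1.0912 = 45.9387 mph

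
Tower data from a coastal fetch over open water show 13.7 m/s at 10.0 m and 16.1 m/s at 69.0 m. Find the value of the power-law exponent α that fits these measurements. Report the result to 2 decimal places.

Power law: V₂/V₁ = (z₂/z₁)^α ⇒ α = ln(V₂/V₁) / ln(z₂/z₁)
α = ln(16.1/13.7) / ln(69.0/10.0) = ln(1.1752) / ln(6.9000)
  = 0.16142 / 1.93152 = 0.08357

α ≈ 0.08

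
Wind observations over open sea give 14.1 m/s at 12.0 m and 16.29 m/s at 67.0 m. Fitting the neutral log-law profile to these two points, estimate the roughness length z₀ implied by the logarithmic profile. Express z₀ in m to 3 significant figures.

z₀ ≈ 0.000186 m

Log law: V(z) ∝ ln(z/z₀). With r = V₁/V₂ = 14.1/16.29 = 0.86556,
r · ln(z₂/z₀) = ln(z₁/z₀) ⇒ ln z₀ = (ln z₁ − r·ln z₂)/(1 − r)
ln z₀ = (2.48491 − 0.86556×4.20469) / 0.13444 = -8.5877
z₀ = exp(-8.5877) = 0.0001864 m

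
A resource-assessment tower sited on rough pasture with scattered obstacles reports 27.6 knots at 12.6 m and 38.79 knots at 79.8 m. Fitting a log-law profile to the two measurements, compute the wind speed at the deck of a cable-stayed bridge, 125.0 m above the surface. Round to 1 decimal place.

41.5 knots

Log law: V ∝ ln(z/z₀). From the pair, with r = V₁/V₂ = 0.71152,
ln z₀ = (ln z₁ − r·ln z₂)/(1 − r) = (2.5337 − 0.71152×4.3795)/0.28848 = -2.0190 → z₀ = 0.1328 m
V₃ = V₁ · ln(z₃/z₀)/ln(z₁/z₀) = 27.6 × 6.8473/4.5527 = 41.5107 knots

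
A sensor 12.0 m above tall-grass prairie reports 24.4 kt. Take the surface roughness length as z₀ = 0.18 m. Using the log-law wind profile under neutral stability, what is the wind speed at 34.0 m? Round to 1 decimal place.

30.5 kt

Log law: V(z) ∝ ln(z/z₀), so V₂/V₁ = ln(z₂/z₀) / ln(z₁/z₀).
ln(34.0/0.18) = 5.2412, ln(12.0/0.18) = 4.1997
V₂ = 24.4 × 5.2412/4.1997 = 24.4 × 1.2480 = 30.4508 kt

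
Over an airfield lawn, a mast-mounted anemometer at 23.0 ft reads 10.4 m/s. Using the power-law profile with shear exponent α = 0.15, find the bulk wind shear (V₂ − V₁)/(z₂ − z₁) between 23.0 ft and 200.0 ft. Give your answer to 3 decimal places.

Power law: V₂ = V₁ · (z₂/z₁)^α = 10.4 × (8.6957)^0.15 = 14.3856 m/s
ΔV/Δz = (14.3856 − 10.4)/(200.0 − 23.0) = 3.9856/177.0000 = 0.02252 m/s/ft

0.023 m/s/ft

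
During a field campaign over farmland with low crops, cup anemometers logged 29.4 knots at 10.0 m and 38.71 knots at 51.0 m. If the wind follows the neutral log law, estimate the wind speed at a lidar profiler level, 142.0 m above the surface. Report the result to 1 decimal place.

Log law: V ∝ ln(z/z₀). From the pair, with r = V₁/V₂ = 0.75949,
ln z₀ = (ln z₁ − r·ln z₂)/(1 − r) = (2.3026 − 0.75949×3.9318)/0.24051 = -2.8424 → z₀ = 0.05829 m
V₃ = V₁ · ln(z₃/z₀)/ln(z₁/z₀) = 29.4 × 7.7982/5.1450 = 44.5615 knots

44.6 knots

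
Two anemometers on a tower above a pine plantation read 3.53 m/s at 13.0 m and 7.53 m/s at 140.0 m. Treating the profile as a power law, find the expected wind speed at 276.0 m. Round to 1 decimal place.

First find α: α = ln(V₂/V₁)/ln(z₂/z₁) = ln(7.53/3.53)/ln(140.0/13.0) = 0.75760/2.37669 = 0.3188
Extrapolate from 140.0 m to 276.0 m: V₃ = 7.53 × (276.0/140.0)^0.3188 = 7.53 × 1.2416 = 9.3489 m/s

9.3 m/s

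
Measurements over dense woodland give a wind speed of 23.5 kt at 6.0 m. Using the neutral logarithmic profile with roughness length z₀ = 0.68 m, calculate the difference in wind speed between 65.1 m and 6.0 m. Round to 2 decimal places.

25.73 kt

Log law: V₂ = V₁ · ln(z₂/z₀)/ln(z₁/z₀) = 23.5 × 4.5616/2.1774 = 49.2313 kt
ΔV = 49.2313 − 23.5 = 25.7313 kt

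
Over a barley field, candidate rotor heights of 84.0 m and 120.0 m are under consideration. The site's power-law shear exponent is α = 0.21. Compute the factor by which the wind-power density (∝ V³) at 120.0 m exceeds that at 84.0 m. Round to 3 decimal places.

1.252

Speed ratio: V_B/V_A = (z_B/z_A)^α = (120.0/84.0)^0.21 = (1.4286)^0.21 = 1.07778
Power-density ratio: P_B/P_A = (V_B/V_A)³ = (1.07778)³ = 1.25195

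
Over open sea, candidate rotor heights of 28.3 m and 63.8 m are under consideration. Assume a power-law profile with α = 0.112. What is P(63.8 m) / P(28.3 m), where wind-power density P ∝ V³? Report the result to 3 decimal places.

Speed ratio: V_B/V_A = (z_B/z_A)^α = (63.8/28.3)^0.112 = (2.2544)^0.112 = 1.09532
Power-density ratio: P_B/P_A = (V_B/V_A)³ = (1.09532)³ = 1.31407

1.314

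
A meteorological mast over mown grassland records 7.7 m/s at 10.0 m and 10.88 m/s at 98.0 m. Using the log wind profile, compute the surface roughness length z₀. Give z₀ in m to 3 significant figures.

z₀ ≈ 0.0398 m

Log law: V(z) ∝ ln(z/z₀). With r = V₁/V₂ = 7.7/10.88 = 0.70772,
r · ln(z₂/z₀) = ln(z₁/z₀) ⇒ ln z₀ = (ln z₁ − r·ln z₂)/(1 − r)
ln z₀ = (2.30259 − 0.70772×4.58497) / 0.29228 = -3.2239
z₀ = exp(-3.2239) = 0.03980 m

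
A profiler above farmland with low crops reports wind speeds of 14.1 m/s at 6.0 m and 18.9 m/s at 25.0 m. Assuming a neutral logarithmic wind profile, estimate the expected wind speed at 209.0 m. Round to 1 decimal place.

Log law: V ∝ ln(z/z₀). From the pair, with r = V₁/V₂ = 0.74603,
ln z₀ = (ln z₁ − r·ln z₂)/(1 − r) = (1.7918 − 0.74603×3.2189)/0.25397 = -2.4004 → z₀ = 0.09068 m
V₃ = V₁ · ln(z₃/z₀)/ln(z₁/z₀) = 14.1 × 7.7427/4.1922 = 26.0421 m/s

26.0 m/s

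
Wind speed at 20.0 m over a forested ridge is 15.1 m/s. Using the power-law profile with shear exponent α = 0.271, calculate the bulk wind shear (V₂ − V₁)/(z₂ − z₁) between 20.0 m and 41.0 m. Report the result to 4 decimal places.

Power law: V₂ = V₁ · (z₂/z₁)^α = 15.1 × (2.0500)^0.271 = 18.3427 m/s
ΔV/Δz = (18.3427 − 15.1)/(41.0 − 20.0) = 3.2427/21.0000 = 0.15441 m/s/m

0.1544 m/s/m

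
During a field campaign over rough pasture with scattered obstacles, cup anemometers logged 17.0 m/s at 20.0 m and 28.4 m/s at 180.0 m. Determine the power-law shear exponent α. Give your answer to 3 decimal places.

α ≈ 0.234

Power law: V₂/V₁ = (z₂/z₁)^α ⇒ α = ln(V₂/V₁) / ln(z₂/z₁)
α = ln(28.4/17.0) / ln(180.0/20.0) = ln(1.6706) / ln(9.0000)
  = 0.51318 / 2.19722 = 0.23356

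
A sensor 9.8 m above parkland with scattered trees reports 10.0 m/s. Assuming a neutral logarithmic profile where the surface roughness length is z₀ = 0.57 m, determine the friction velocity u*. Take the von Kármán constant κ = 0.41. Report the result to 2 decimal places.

Log law: V(z) = (u*/κ) · ln(z/z₀) ⇒ u* = κ · V / ln(z/z₀)
u* = 0.41 × 10.0 / ln(9.8/0.57) = 0.41 × 10.0 / 2.8445
   = 4.1000 / 2.8445 = 1.4414 m/s

u* ≈ 1.44 m/s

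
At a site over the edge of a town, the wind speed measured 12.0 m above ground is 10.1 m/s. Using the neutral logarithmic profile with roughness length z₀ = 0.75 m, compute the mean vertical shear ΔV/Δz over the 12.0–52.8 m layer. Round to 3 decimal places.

0.132 m/s/m

Log law: V₂ = V₁ · ln(z₂/z₀)/ln(z₁/z₀) = 10.1 × 4.2542/2.7726 = 15.4972 m/s
ΔV/Δz = (15.4972 − 10.1)/(52.8 − 12.0) = 5.3972/40.8000 = 0.13228 m/s/m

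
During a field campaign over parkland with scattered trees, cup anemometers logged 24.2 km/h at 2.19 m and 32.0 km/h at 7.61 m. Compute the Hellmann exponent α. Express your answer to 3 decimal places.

Power law: V₂/V₁ = (z₂/z₁)^α ⇒ α = ln(V₂/V₁) / ln(z₂/z₁)
α = ln(32.0/24.2) / ln(7.61/2.19) = ln(1.3223) / ln(3.4749)
  = 0.27938 / 1.24556 = 0.22430

α ≈ 0.224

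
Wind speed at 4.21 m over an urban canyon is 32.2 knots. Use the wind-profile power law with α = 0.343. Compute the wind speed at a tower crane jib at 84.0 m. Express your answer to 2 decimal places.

89.90 knots

Power-law profile: V₂ = V₁ · (z₂/z₁)^α
V₂ = 32.2 × (84.0/4.21)^0.343 = 32.2 × (19.9525)^0.343
    = 32.2 × 2.7919 = 89.8990 knots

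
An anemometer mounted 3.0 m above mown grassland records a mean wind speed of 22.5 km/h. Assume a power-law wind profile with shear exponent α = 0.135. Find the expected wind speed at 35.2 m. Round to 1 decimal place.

31.4 km/h

Power-law profile: V₂ = V₁ · (z₂/z₁)^α
V₂ = 22.5 × (35.2/3.0)^0.135 = 22.5 × (11.7333)^0.135
    = 22.5 × 1.3944 = 31.3729 km/h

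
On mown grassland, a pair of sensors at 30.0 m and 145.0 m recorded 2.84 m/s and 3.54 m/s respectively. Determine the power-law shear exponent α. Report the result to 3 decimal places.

α ≈ 0.140

Power law: V₂/V₁ = (z₂/z₁)^α ⇒ α = ln(V₂/V₁) / ln(z₂/z₁)
α = ln(3.54/2.84) / ln(145.0/30.0) = ln(1.2465) / ln(4.8333)
  = 0.22032 / 1.57554 = 0.13984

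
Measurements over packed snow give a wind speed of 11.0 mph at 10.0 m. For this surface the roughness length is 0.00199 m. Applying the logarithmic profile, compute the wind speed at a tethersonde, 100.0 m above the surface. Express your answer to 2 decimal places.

Log law: V(z) ∝ ln(z/z₀), so V₂/V₁ = ln(z₂/z₀) / ln(z₁/z₀).
ln(100.0/0.00199) = 10.8248, ln(10.0/0.00199) = 8.5222
V₂ = 11.0 × 10.8248/8.5222 = 11.0 × 1.2702 = 13.9721 mph

13.97 mph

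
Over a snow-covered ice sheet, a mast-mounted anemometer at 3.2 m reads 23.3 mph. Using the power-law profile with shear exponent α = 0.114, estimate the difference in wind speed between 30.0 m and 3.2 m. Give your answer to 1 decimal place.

Power law: V₂ = V₁ · (z₂/z₁)^α = 23.3 × (9.3750)^0.114 = 30.0719 mph
ΔV = 30.0719 − 23.3 = 6.7719 mph

6.8 mph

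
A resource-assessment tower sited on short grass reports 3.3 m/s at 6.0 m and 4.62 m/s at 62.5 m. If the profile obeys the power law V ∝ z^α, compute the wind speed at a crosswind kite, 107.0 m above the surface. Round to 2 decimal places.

First find α: α = ln(V₂/V₁)/ln(z₂/z₁) = ln(4.62/3.3)/ln(62.5/6.0) = 0.33647/2.34341 = 0.1436
Extrapolate from 62.5 m to 107.0 m: V₃ = 4.62 × (107.0/62.5)^0.1436 = 4.62 × 1.0803 = 4.9908 m/s

4.99 m/s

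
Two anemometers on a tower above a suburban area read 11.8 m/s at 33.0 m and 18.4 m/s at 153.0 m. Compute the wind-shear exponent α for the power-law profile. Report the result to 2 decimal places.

Power law: V₂/V₁ = (z₂/z₁)^α ⇒ α = ln(V₂/V₁) / ln(z₂/z₁)
α = ln(18.4/11.8) / ln(153.0/33.0) = ln(1.5593) / ln(4.6364)
  = 0.44425 / 1.53393 = 0.28962

α ≈ 0.29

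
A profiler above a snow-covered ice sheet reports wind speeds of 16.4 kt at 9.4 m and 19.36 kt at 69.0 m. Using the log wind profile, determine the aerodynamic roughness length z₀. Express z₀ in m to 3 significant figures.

z₀ ≈ 0.000150 m

Log law: V(z) ∝ ln(z/z₀). With r = V₁/V₂ = 16.4/19.36 = 0.84711,
r · ln(z₂/z₀) = ln(z₁/z₀) ⇒ ln z₀ = (ln z₁ − r·ln z₂)/(1 − r)
ln z₀ = (2.24071 − 0.84711×4.23411) / 0.15289 = -8.8038
z₀ = exp(-8.8038) = 0.0001502 m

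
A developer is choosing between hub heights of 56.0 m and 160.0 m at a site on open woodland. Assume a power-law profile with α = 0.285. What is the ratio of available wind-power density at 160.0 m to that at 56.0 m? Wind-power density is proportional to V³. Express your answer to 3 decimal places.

2.454

Speed ratio: V_B/V_A = (z_B/z_A)^α = (160.0/56.0)^0.285 = (2.8571)^0.285 = 1.34878
Power-density ratio: P_B/P_A = (V_B/V_A)³ = (1.34878)³ = 2.45370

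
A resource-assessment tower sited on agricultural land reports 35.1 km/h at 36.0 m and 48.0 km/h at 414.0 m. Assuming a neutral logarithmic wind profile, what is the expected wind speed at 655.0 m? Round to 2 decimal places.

50.42 km/h

Log law: V ∝ ln(z/z₀). From the pair, with r = V₁/V₂ = 0.73125,
ln z₀ = (ln z₁ − r·ln z₂)/(1 − r) = (3.5835 − 0.73125×6.0259)/0.26875 = -3.0619 → z₀ = 0.04680 m
V₃ = V₁ · ln(z₃/z₀)/ln(z₁/z₀) = 35.1 × 9.5466/6.6455 = 50.4231 km/h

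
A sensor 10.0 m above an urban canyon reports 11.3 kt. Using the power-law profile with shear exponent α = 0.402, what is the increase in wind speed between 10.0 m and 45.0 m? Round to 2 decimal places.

9.39 kt

Power law: V₂ = V₁ · (z₂/z₁)^α = 11.3 × (4.5000)^0.402 = 20.6857 kt
ΔV = 20.6857 − 11.3 = 9.3857 kt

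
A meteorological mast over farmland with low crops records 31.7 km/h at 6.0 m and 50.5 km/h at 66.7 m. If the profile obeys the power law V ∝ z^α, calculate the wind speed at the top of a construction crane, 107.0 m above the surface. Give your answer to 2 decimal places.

First find α: α = ln(V₂/V₁)/ln(z₂/z₁) = ln(50.5/31.7)/ln(66.7/6.0) = 0.46566/2.40845 = 0.1933
Extrapolate from 66.7 m to 107.0 m: V₃ = 50.5 × (107.0/66.7)^0.1933 = 50.5 × 1.0957 = 55.3320 km/h

55.33 km/h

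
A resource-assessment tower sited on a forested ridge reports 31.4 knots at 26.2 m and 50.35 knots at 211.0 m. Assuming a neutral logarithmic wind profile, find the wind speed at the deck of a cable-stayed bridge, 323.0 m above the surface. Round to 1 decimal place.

Log law: V ∝ ln(z/z₀). From the pair, with r = V₁/V₂ = 0.62363,
ln z₀ = (ln z₁ − r·ln z₂)/(1 − r) = (3.2658 − 0.62363×5.3519)/0.37637 = -0.1909 → z₀ = 0.8262 m
V₃ = V₁ · ln(z₃/z₀)/ln(z₁/z₀) = 31.4 × 5.9685/3.4566 = 54.2179 knots

54.2 knots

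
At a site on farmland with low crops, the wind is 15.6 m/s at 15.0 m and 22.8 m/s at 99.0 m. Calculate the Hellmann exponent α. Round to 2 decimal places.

Power law: V₂/V₁ = (z₂/z₁)^α ⇒ α = ln(V₂/V₁) / ln(z₂/z₁)
α = ln(22.8/15.6) / ln(99.0/15.0) = ln(1.4615) / ln(6.6000)
  = 0.37949 / 1.88707 = 0.20110

α ≈ 0.20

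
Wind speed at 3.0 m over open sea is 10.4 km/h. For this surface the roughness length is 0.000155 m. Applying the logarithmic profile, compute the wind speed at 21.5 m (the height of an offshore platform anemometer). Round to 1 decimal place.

12.5 km/h

Log law: V(z) ∝ ln(z/z₀), so V₂/V₁ = ln(z₂/z₀) / ln(z₁/z₀).
ln(21.5/0.000155) = 11.8401, ln(3.0/0.000155) = 9.8707
V₂ = 10.4 × 11.8401/9.8707 = 10.4 × 1.1995 = 12.4750 km/h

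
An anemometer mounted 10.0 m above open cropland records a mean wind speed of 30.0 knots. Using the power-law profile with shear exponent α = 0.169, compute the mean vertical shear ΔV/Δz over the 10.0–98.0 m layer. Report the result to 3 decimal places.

Power law: V₂ = V₁ · (z₂/z₁)^α = 30.0 × (9.8000)^0.169 = 44.1203 knots
ΔV/Δz = (44.1203 − 30.0)/(98.0 − 10.0) = 14.1203/88.0000 = 0.16046 knots/m

0.160 knots/m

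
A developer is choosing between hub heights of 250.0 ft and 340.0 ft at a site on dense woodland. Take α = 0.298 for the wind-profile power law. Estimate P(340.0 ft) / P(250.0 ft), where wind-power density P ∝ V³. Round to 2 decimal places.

Speed ratio: V_B/V_A = (z_B/z_A)^α = (340.0/250.0)^0.298 = (1.3600)^0.298 = 1.09596
Power-density ratio: P_B/P_A = (V_B/V_A)³ = (1.09596)³ = 1.31639

1.32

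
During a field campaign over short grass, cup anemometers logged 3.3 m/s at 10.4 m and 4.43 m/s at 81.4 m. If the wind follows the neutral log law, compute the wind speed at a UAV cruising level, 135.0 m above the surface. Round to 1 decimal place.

Log law: V ∝ ln(z/z₀). From the pair, with r = V₁/V₂ = 0.74492,
ln z₀ = (ln z₁ − r·ln z₂)/(1 − r) = (2.3418 − 0.74492×4.3994)/0.25508 = -3.6670 → z₀ = 0.02555 m
V₃ = V₁ · ln(z₃/z₀)/ln(z₁/z₀) = 3.3 × 8.5723/6.0088 = 4.7078 m/s

4.7 m/s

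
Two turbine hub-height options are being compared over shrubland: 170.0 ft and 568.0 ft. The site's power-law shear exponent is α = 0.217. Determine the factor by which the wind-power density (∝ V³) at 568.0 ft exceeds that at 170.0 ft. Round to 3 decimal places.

2.193

Speed ratio: V_B/V_A = (z_B/z_A)^α = (568.0/170.0)^0.217 = (3.3412)^0.217 = 1.29923
Power-density ratio: P_B/P_A = (V_B/V_A)³ = (1.29923)³ = 2.19310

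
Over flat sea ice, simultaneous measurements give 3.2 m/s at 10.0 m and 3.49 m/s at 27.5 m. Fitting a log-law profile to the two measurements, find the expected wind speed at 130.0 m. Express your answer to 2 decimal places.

Log law: V ∝ ln(z/z₀). From the pair, with r = V₁/V₂ = 0.91691,
ln z₀ = (ln z₁ − r·ln z₂)/(1 − r) = (2.3026 − 0.91691×3.3142)/0.08309 = -8.8599 → z₀ = 0.0001420 m
V₃ = V₁ · ln(z₃/z₀)/ln(z₁/z₀) = 3.2 × 13.7274/11.1625 = 3.9353 m/s

3.94 m/s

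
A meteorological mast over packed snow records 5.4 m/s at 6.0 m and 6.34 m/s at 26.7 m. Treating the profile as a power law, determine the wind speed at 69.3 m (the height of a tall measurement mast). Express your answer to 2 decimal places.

First find α: α = ln(V₂/V₁)/ln(z₂/z₁) = ln(6.34/5.4)/ln(26.7/6.0) = 0.16048/1.49290 = 0.1075
Extrapolate from 26.7 m to 69.3 m: V₃ = 6.34 × (69.3/26.7)^0.1075 = 6.34 × 1.1080 = 7.0245 m/s

7.02 m/s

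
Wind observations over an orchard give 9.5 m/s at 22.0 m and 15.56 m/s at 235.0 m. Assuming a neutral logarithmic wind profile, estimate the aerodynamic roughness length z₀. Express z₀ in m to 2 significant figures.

z₀ ≈ 0.54 m

Log law: V(z) ∝ ln(z/z₀). With r = V₁/V₂ = 9.5/15.56 = 0.61054,
r · ln(z₂/z₀) = ln(z₁/z₀) ⇒ ln z₀ = (ln z₁ − r·ln z₂)/(1 − r)
ln z₀ = (3.09104 − 0.61054×5.45959) / 0.38946 = -0.6220
z₀ = exp(-0.6220) = 0.5369 m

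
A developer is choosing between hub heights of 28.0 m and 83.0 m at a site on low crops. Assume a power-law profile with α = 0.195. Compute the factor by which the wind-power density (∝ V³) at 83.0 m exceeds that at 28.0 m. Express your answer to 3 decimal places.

1.888

Speed ratio: V_B/V_A = (z_B/z_A)^α = (83.0/28.0)^0.195 = (2.9643)^0.195 = 1.23602
Power-density ratio: P_B/P_A = (V_B/V_A)³ = (1.23602)³ = 1.88831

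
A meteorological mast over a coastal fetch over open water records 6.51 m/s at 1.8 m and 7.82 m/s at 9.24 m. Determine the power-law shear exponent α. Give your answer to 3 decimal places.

Power law: V₂/V₁ = (z₂/z₁)^α ⇒ α = ln(V₂/V₁) / ln(z₂/z₁)
α = ln(7.82/6.51) / ln(9.24/1.8) = ln(1.2012) / ln(5.1333)
  = 0.18335 / 1.63576 = 0.11209

α ≈ 0.112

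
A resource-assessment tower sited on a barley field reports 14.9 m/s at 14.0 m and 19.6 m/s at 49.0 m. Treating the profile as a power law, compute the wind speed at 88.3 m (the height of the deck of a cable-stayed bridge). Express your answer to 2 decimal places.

22.30 m/s

First find α: α = ln(V₂/V₁)/ln(z₂/z₁) = ln(19.6/14.9)/ln(49.0/14.0) = 0.27417/1.25276 = 0.2189
Extrapolate from 49.0 m to 88.3 m: V₃ = 19.6 × (88.3/49.0)^0.2189 = 19.6 × 1.1376 = 22.2962 m/s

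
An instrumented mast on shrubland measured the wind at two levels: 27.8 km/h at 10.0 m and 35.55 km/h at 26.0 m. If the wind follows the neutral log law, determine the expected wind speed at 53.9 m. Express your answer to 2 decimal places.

41.46 km/h

Log law: V ∝ ln(z/z₀). From the pair, with r = V₁/V₂ = 0.78200,
ln z₀ = (ln z₁ − r·ln z₂)/(1 − r) = (2.3026 − 0.78200×3.2581)/0.21800 = -1.1249 → z₀ = 0.3247 m
V₃ = V₁ · ln(z₃/z₀)/ln(z₁/z₀) = 27.8 × 5.1121/3.4275 = 41.4631 km/h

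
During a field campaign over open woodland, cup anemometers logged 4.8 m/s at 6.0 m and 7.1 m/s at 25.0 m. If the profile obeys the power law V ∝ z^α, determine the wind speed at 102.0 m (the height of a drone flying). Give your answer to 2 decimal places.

First find α: α = ln(V₂/V₁)/ln(z₂/z₁) = ln(7.1/4.8)/ln(25.0/6.0) = 0.39148/1.42712 = 0.2743
Extrapolate from 25.0 m to 102.0 m: V₃ = 7.1 × (102.0/25.0)^0.2743 = 7.1 × 1.4707 = 10.4417 m/s

10.44 m/s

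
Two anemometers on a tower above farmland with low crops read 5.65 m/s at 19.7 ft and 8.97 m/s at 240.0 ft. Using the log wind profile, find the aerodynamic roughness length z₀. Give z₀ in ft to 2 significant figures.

z₀ ≈ 0.28 ft

Log law: V(z) ∝ ln(z/z₀). With r = V₁/V₂ = 5.65/8.97 = 0.62988,
r · ln(z₂/z₀) = ln(z₁/z₀) ⇒ ln z₀ = (ln z₁ − r·ln z₂)/(1 − r)
ln z₀ = (2.98062 − 0.62988×5.48064) / 0.37012 = -1.2739
z₀ = exp(-1.2739) = 0.2797 ft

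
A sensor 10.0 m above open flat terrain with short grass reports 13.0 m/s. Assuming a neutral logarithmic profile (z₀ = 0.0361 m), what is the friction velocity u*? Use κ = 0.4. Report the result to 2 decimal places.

Log law: V(z) = (u*/κ) · ln(z/z₀) ⇒ u* = κ · V / ln(z/z₀)
u* = 0.4 × 13.0 / ln(10.0/0.0361) = 0.4 × 13.0 / 5.6240
   = 5.2000 / 5.6240 = 0.9246 m/s

u* ≈ 0.92 m/s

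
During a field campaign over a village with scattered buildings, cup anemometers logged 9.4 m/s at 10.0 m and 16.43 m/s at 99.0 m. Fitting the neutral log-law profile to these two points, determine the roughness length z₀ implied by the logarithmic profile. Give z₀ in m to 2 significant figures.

z₀ ≈ 0.47 m

Log law: V(z) ∝ ln(z/z₀). With r = V₁/V₂ = 9.4/16.43 = 0.57212,
r · ln(z₂/z₀) = ln(z₁/z₀) ⇒ ln z₀ = (ln z₁ − r·ln z₂)/(1 − r)
ln z₀ = (2.30259 − 0.57212×4.59512) / 0.42788 = -0.7628
z₀ = exp(-0.7628) = 0.4663 m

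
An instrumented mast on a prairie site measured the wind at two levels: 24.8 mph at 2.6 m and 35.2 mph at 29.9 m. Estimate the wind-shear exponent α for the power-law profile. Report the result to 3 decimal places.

α ≈ 0.143

Power law: V₂/V₁ = (z₂/z₁)^α ⇒ α = ln(V₂/V₁) / ln(z₂/z₁)
α = ln(35.2/24.8) / ln(29.9/2.6) = ln(1.4194) / ln(11.5000)
  = 0.35020 / 2.44235 = 0.14339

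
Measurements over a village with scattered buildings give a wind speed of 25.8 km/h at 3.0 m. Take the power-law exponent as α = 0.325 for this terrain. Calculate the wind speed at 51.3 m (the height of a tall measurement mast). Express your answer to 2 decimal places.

64.91 km/h

Power-law profile: V₂ = V₁ · (z₂/z₁)^α
V₂ = 25.8 × (51.3/3.0)^0.325 = 25.8 × (17.1000)^0.325
    = 25.8 × 2.5161 = 64.9148 km/h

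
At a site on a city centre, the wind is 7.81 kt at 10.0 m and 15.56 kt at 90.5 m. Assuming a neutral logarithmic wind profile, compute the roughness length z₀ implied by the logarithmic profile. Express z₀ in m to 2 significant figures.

z₀ ≈ 1.1 m

Log law: V(z) ∝ ln(z/z₀). With r = V₁/V₂ = 7.81/15.56 = 0.50193,
r · ln(z₂/z₀) = ln(z₁/z₀) ⇒ ln z₀ = (ln z₁ − r·ln z₂)/(1 − r)
ln z₀ = (2.30259 − 0.50193×4.50535) / 0.49807 = 0.0828
z₀ = exp(0.0828) = 1.086 m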